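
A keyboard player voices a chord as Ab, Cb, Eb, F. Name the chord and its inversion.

F half-diminished seventh, first inversion

Reducing to letter names: Ab, Cb, Eb, F. These stack in thirds as F–Ab–Cb–Eb — an F half-diminished seventh chord.
The lowest note is Ab, the third of the chord, so this is first inversion (figured bass 6/5).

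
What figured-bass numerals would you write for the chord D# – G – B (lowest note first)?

The notes D#, G, B stack in thirds as G–B–D# — a G augmented triad. The bass D# is the fifth, so this is second inversion: figured 6/4.

6/4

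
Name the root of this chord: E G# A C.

The distinct letter names are E, G#, A, C. Arranged as a stack of thirds they read A–C–E–G#, so A is the root (an A minor-major seventh chord).

A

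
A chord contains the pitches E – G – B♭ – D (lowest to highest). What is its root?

E

The distinct letter names are E, G, Bb, D. Arranged as a stack of thirds they read E–G–Bb–D, so E is the root (an E half-diminished seventh chord).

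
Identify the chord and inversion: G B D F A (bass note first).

The pitch classes G, B, D, F, A arrange in thirds as G–B–D–F–A: a G dominant ninth chord.
G is the root of G dominant ninth; root in the bass means root position.

G dominant ninth, root position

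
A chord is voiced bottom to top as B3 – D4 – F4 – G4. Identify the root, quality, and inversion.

The distinct note names are B, D, F, G. Stacked in thirds they read G–B–D–F, which is a dominant seventh chord on G.
With the third (B) in the bass, the chord is in first inversion (figured bass 6/5).

G dominant seventh, first inversion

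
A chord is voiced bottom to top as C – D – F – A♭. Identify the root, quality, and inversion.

Reducing to letter names: C, D, F, Ab. These stack in thirds as D–F–Ab–C — a D half-diminished seventh chord.
With the seventh (C) in the bass, the chord is in third inversion (figured bass 4/2).

D half-diminished seventh, third inversion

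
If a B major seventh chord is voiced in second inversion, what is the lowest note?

F#

In second inversion the fifth is lowest. For B major seventh (B–D#–F#–A#) that is F#.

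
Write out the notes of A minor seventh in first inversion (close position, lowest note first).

C, E, G, A

Spelling A minor seventh: A–C–E–G. In first inversion the third is bass, giving C, E, G, A from the bottom.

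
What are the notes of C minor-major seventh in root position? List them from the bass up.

C, Eb, G, B

C minor-major seventh is C–Eb–G–B. Root position puts the root (C) in the bass, with the remaining tones above: C, Eb, G, B.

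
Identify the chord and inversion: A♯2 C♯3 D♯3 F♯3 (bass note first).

D# minor seventh, second inversion

The pitch classes A#, C#, D#, F# arrange in thirds as D#–F#–A#–C#: a D# minor seventh chord.
A# is the fifth of D# minor seventh; fifth in the bass means second inversion (figured bass 4/3).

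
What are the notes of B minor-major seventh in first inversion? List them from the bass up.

D, F#, A#, B

Spelling B minor-major seventh: B–D–F#–A#. In first inversion the third is bass, giving D, F#, A#, B from the bottom.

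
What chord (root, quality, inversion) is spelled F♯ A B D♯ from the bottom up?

The distinct note names are F#, A, B, D#. Stacked in thirds they read B–D#–F#–A, which is a dominant seventh chord on B.
The lowest note is F#, the fifth of the chord, so this is second inversion (figured bass 4/3).

B dominant seventh, second inversion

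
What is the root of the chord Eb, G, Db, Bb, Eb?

Eb

The distinct letter names are Eb, G, Db, Bb. Arranged as a stack of thirds they read Eb–G–Bb–Db, so Eb is the root (an Eb dominant seventh chord).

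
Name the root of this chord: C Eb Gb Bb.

C, Eb, Gb, Bb are the tones of a C half-diminished seventh chord (C–Eb–Gb–Bb), making C the root.

C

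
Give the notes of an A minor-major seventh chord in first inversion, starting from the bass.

A minor-major seventh is A–C–E–G#. First inversion puts the third (C) in the bass, with the remaining tones above: C, E, G#, A.

C, E, G#, A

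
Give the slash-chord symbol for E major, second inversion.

Emaj/B

Second inversion of E major has the fifth (B) in the bass. As a slash chord: Emaj/B.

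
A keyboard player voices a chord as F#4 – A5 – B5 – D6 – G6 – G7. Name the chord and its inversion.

G major ninth, third inversion

The pitch classes F#, A, B, D, G arrange in thirds as G–B–D–F#–A: a G major ninth chord.
F# is the seventh of G major ninth; seventh in the bass means third inversion.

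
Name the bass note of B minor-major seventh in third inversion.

B minor-major seventh is B–D–F#–A#. Third inversion places the seventh in the bass: A#.

A#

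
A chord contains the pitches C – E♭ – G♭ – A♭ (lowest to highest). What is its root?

The distinct letter names are C, Eb, Gb, Ab. Arranged as a stack of thirds they read Ab–C–Eb–Gb, so Ab is the root (an Ab dominant seventh chord).

Ab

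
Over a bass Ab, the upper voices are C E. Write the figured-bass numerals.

5/3

The notes Ab, C, E stack in thirds as Ab–C–E — an Ab augmented triad. The bass Ab is the root, so this is root position: figured 5/3.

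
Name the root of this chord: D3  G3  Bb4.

G

Reordering D, G, Bb into stacked thirds gives G–Bb–D; the bottom of that stack, G, is the root.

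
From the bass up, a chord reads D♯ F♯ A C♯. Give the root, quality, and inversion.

D# half-diminished seventh, root position

The pitch classes D#, F#, A, C# arrange in thirds as D#–F#–A–C#: a D# half-diminished seventh chord.
The lowest note is D#, the root of the chord, so this is root position (figured bass 7).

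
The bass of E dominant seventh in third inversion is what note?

E dominant seventh is E–G#–B–D. Third inversion places the seventh in the bass: D.

D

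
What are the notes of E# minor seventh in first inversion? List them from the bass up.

The chord tones are E#–G#–B#–D#. With the third (G#) lowest for first inversion: G#, B#, D#, E#.

G#, B#, D#, E#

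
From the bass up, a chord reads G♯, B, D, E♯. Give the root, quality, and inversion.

E# diminished seventh, first inversion

Reducing to letter names: G#, B, D, E#. These stack in thirds as E#–G#–B–D — an E# diminished seventh chord.
With the third (G#) in the bass, the chord is in first inversion (figured bass 6/5).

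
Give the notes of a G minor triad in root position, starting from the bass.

G, Bb, D

The chord tones are G–Bb–D. With the root (G) lowest for root position: G, Bb, D.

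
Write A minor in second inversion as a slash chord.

Am/E

Second inversion of A minor has the fifth (E) in the bass. As a slash chord: Am/E.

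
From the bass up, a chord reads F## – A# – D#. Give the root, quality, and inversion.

The pitch classes F##, A#, D# arrange in thirds as D#–F##–A#: a D# major triad.
The lowest note is F##, the third of the chord, so this is first inversion (figured bass 6).

D# major, first inversion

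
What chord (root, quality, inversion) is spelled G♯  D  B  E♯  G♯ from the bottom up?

E# diminished seventh, first inversion

The distinct note names are G#, D, B, E#. Stacked in thirds they read E#–G#–B–D, which is a diminished seventh chord on E#.
The lowest note is G#, the third of the chord, so this is first inversion (figured bass 6/5).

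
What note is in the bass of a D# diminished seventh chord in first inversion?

F#

The third of D# diminished seventh (D#–F#–A–C) is F#; that is the bass in first inversion.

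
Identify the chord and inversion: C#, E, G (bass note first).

The distinct note names are C#, E, G. Stacked in thirds they read C#–E–G, which is a diminished triad on C#.
The lowest note is C#, the root of the chord, so this is root position (figured bass 5/3).

C# diminished, root position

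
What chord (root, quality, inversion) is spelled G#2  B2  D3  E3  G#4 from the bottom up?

E dominant seventh, first inversion

Reducing to letter names: G#, B, D, E. These stack in thirds as E–G#–B–D — an E dominant seventh chord.
G# is the third of E dominant seventh; third in the bass means first inversion (figured bass 6/5).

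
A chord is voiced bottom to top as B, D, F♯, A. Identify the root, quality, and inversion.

The distinct note names are B, D, F#, A. Stacked in thirds they read B–D–F#–A, which is a minor seventh chord on B.
B is the root of B minor seventh; root in the bass means root position (figured bass 7).

B minor seventh, root position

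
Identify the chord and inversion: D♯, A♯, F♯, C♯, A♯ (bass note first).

D# minor seventh, root position

The distinct note names are D#, A#, F#, C#. Stacked in thirds they read D#–F#–A#–C#, which is a minor seventh chord on D#.
The lowest note is D#, the root of the chord, so this is root position (figured bass 7).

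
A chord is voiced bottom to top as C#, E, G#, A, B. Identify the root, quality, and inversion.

A major ninth, first inversion

The distinct note names are C#, E, G#, A, B. Stacked in thirds they read A–C#–E–G#–B, which is a major ninth chord on A.
The lowest note is C#, the third of the chord, so this is first inversion.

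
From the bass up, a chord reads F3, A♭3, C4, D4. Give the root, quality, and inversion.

The distinct note names are F, Ab, C, D. Stacked in thirds they read D–F–Ab–C, which is a half-diminished seventh chord on D.
The lowest note is F, the third of the chord, so this is first inversion (figured bass 6/5).

D half-diminished seventh, first inversion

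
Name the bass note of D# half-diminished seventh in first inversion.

The third of D# half-diminished seventh (D#–F#–A–C#) is F#; that is the bass in first inversion.

F#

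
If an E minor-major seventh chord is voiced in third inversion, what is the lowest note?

D#

E minor-major seventh is E–G–B–D#. Third inversion places the seventh in the bass: D#.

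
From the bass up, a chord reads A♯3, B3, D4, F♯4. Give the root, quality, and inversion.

The pitch classes A#, B, D, F# arrange in thirds as B–D–F#–A#: a B minor-major seventh chord.
With the seventh (A#) in the bass, the chord is in third inversion (figured bass 4/2).

B minor-major seventh, third inversion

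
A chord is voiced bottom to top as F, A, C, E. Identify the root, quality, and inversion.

F major seventh, root position

Reducing to letter names: F, A, C, E. These stack in thirds as F–A–C–E — an F major seventh chord.
With the root (F) in the bass, the chord is in root position (figured bass 7).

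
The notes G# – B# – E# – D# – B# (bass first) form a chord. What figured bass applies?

6/5

The notes G#, B#, E#, D# stack in thirds as E#–G#–B#–D# — an E# minor seventh chord. The bass G# is the third, so this is first inversion: figured 6/5.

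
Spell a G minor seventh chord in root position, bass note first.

G, Bb, D, F

The chord tones are G–Bb–D–F. With the root (G) lowest for root position: G, Bb, D, F.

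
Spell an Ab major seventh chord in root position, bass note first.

The chord tones are Ab–C–Eb–G. With the root (Ab) lowest for root position: Ab, C, Eb, G.

Ab, C, Eb, G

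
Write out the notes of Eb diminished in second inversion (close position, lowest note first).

Bbb, Eb, Gb

The chord tones are Eb–Gb–Bbb. With the fifth (Bbb) lowest for second inversion: Bbb, Eb, Gb.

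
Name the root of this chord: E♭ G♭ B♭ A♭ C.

The distinct letter names are Eb, Gb, Bb, Ab, C. Arranged as a stack of thirds they read Ab–C–Eb–Gb–Bb, so Ab is the root (an Ab dominant ninth chord).

Ab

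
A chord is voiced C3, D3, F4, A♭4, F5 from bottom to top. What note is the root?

D

The distinct letter names are C, D, F, Ab. Arranged as a stack of thirds they read D–F–Ab–C, so D is the root (a D half-diminished seventh chord).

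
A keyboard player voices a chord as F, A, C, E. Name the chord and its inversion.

F major seventh, root position

Reducing to letter names: F, A, C, E. These stack in thirds as F–A–C–E — an F major seventh chord.
The lowest note is F, the root of the chord, so this is root position (figured bass 7).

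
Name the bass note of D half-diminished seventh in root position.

In root position the root is lowest. For D half-diminished seventh (D–F–Ab–C) that is D.

D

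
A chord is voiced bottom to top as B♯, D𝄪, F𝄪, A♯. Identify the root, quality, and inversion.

B# dominant seventh, root position

The pitch classes B#, D##, F##, A# arrange in thirds as B#–D##–F##–A#: a B# dominant seventh chord.
With the root (B#) in the bass, the chord is in root position (figured bass 7).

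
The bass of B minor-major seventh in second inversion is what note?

F#

The fifth of B minor-major seventh (B–D–F#–A#) is F#; that is the bass in second inversion.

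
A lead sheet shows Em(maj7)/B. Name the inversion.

Em(maj7)/B means E minor-major seventh with B in the bass. B is the fifth of E minor-major seventh (E–G–B–D#), so this is second inversion.

second inversion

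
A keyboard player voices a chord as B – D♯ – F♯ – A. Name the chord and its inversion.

The distinct note names are B, D#, F#, A. Stacked in thirds they read B–D#–F#–A, which is a dominant seventh chord on B.
With the root (B) in the bass, the chord is in root position (figured bass 7).

B dominant seventh, root position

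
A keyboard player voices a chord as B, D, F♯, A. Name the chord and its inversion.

B minor seventh, root position

The distinct note names are B, D, F#, A. Stacked in thirds they read B–D–F#–A, which is a minor seventh chord on B.
B is the root of B minor seventh; root in the bass means root position (figured bass 7).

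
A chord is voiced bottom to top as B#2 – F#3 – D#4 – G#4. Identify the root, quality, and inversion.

G# dominant seventh, first inversion

The distinct note names are B#, F#, D#, G#. Stacked in thirds they read G#–B#–D#–F#, which is a dominant seventh chord on G#.
The lowest note is B#, the third of the chord, so this is first inversion (figured bass 6/5).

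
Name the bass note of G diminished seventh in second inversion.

Db

In second inversion the fifth is lowest. For G diminished seventh (G–Bb–Db–Fb) that is Db.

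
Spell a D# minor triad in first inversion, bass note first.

F#, A#, D#

Spelling D# minor: D#–F#–A#. In first inversion the third is bass, giving F#, A#, D# from the bottom.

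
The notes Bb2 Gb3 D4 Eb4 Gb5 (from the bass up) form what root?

Reordering Bb, Gb, D, Eb into stacked thirds gives Eb–Gb–Bb–D; the bottom of that stack, Eb, is the root.

Eb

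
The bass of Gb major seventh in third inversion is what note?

F

In third inversion the seventh is lowest. For Gb major seventh (Gb–Bb–Db–F) that is F.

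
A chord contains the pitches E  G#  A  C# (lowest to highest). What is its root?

A

The distinct letter names are E, G#, A, C#. Arranged as a stack of thirds they read A–C#–E–G#, so A is the root (an A major seventh chord).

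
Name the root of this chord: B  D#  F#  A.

B

The distinct letter names are B, D#, F#, A. Arranged as a stack of thirds they read B–D#–F#–A, so B is the root (a B dominant seventh chord).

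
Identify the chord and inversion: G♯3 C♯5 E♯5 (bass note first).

The distinct note names are G#, C#, E#. Stacked in thirds they read C#–E#–G#, which is a major triad on C#.
G# is the fifth of C# major; fifth in the bass means second inversion (figured bass 6/4).

C# major, second inversion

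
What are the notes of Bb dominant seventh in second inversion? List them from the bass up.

Spelling Bb dominant seventh: Bb–D–F–Ab. In second inversion the fifth is bass, giving F, Ab, Bb, D from the bottom.

F, Ab, Bb, D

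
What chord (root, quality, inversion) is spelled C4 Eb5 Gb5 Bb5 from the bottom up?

The distinct note names are C, Eb, Gb, Bb. Stacked in thirds they read C–Eb–Gb–Bb, which is a half-diminished seventh chord on C.
C is the root of C half-diminished seventh; root in the bass means root position (figured bass 7).

C half-diminished seventh, root position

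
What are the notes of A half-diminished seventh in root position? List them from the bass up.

A, C, Eb, G

Spelling A half-diminished seventh: A–C–Eb–G. In root position the root is bass, giving A, C, Eb, G from the bottom.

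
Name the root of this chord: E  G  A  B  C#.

Reordering E, G, A, B, C# into stacked thirds gives A–C#–E–G–B; the bottom of that stack, A, is the root.

A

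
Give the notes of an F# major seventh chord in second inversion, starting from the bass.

C#, E#, F#, A#

F# major seventh is F#–A#–C#–E#. Second inversion puts the fifth (C#) in the bass, with the remaining tones above: C#, E#, F#, A#.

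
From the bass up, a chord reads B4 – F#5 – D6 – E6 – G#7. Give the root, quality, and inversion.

E dominant ninth, second inversion

Reducing to letter names: B, F#, D, E, G#. These stack in thirds as E–G#–B–D–F# — an E dominant ninth chord.
The lowest note is B, the fifth of the chord, so this is second inversion.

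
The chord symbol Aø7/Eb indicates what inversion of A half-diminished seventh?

Aø7/Eb means A half-diminished seventh with Eb in the bass. Eb is the fifth of A half-diminished seventh (A–C–Eb–G), so this is second inversion.

second inversion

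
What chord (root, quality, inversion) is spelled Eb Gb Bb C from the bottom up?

C half-diminished seventh, first inversion

The distinct note names are Eb, Gb, Bb, C. Stacked in thirds they read C–Eb–Gb–Bb, which is a half-diminished seventh chord on C.
Eb is the third of C half-diminished seventh; third in the bass means first inversion (figured bass 6/5).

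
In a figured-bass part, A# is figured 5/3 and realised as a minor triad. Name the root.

The figures 5/3 mean the root of the chord is in the bass. If A# is the root of a minor triad, the root is A# (chord tones A#–C#–E#).

A#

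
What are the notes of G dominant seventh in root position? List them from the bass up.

The chord tones are G–B–D–F. With the root (G) lowest for root position: G, B, D, F.

G, B, D, F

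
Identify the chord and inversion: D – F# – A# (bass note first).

Reducing to letter names: D, F#, A#. These stack in thirds as D–F#–A# — a D augmented triad.
The lowest note is D, the root of the chord, so this is root position (figured bass 5/3).

D augmented, root position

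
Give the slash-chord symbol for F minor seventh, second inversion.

Second inversion of F minor seventh has the fifth (C) in the bass. As a slash chord: Fm7/C.

Fm7/C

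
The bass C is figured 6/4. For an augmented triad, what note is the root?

The figures 6/4 mean the fifth of the chord is in the bass. If C is the fifth of an augmented triad, the root is Fb (chord tones Fb–Ab–C).

Fb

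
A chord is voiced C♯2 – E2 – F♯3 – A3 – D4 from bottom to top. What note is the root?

C#, E, F#, A, D are the tones of a D major ninth chord (D–F#–A–C#–E), making D the root.

D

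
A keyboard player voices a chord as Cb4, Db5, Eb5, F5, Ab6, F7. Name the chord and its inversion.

Db dominant ninth, third inversion

The pitch classes Cb, Db, Eb, F, Ab arrange in thirds as Db–F–Ab–Cb–Eb: a Db dominant ninth chord.
Cb is the seventh of Db dominant ninth; seventh in the bass means third inversion.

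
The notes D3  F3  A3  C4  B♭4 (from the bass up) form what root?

Reordering D, F, A, C, Bb into stacked thirds gives Bb–D–F–A–C; the bottom of that stack, Bb, is the root.

Bb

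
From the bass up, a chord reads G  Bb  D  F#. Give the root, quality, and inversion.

The pitch classes G, Bb, D, F# arrange in thirds as G–Bb–D–F#: a G minor-major seventh chord.
The lowest note is G, the root of the chord, so this is root position (figured bass 7).

G minor-major seventh, root position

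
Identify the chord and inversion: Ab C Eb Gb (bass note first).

Ab dominant seventh, root position

Reducing to letter names: Ab, C, Eb, Gb. These stack in thirds as Ab–C–Eb–Gb — an Ab dominant seventh chord.
The lowest note is Ab, the root of the chord, so this is root position (figured bass 7).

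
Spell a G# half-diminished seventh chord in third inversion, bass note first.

F#, G#, B, D

G# half-diminished seventh is G#–B–D–F#. Third inversion puts the seventh (F#) in the bass, with the remaining tones above: F#, G#, B, D.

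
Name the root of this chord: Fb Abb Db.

The distinct letter names are Fb, Abb, Db. Arranged as a stack of thirds they read Db–Fb–Abb, so Db is the root (a Db diminished triad).

Db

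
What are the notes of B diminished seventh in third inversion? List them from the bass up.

Ab, B, D, F

The chord tones are B–D–F–Ab. With the seventh (Ab) lowest for third inversion: Ab, B, D, F.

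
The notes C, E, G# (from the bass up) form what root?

C, E, G# are the tones of a C augmented triad (C–E–G#), making C the root.

C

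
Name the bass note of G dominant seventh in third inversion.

F

G dominant seventh is G–B–D–F. Third inversion places the seventh in the bass: F.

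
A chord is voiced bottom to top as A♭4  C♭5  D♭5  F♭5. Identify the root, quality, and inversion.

Db minor seventh, second inversion

The pitch classes Ab, Cb, Db, Fb arrange in thirds as Db–Fb–Ab–Cb: a Db minor seventh chord.
Ab is the fifth of Db minor seventh; fifth in the bass means second inversion (figured bass 4/3).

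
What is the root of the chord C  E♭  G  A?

The distinct letter names are C, Eb, G, A. Arranged as a stack of thirds they read A–C–Eb–G, so A is the root (an A half-diminished seventh chord).

A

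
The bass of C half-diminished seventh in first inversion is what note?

Eb

The third of C half-diminished seventh (C–Eb–Gb–Bb) is Eb; that is the bass in first inversion.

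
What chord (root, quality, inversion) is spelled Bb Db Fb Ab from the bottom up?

The distinct note names are Bb, Db, Fb, Ab. Stacked in thirds they read Bb–Db–Fb–Ab, which is a half-diminished seventh chord on Bb.
Bb is the root of Bb half-diminished seventh; root in the bass means root position (figured bass 7).

Bb half-diminished seventh, root position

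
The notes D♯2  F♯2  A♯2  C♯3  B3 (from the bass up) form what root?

B

D#, F#, A#, C#, B are the tones of a B major ninth chord (B–D#–F#–A#–C#), making B the root.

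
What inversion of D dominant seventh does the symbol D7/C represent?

D7/C means D dominant seventh with C in the bass. C is the seventh of D dominant seventh (D–F#–A–C), so this is third inversion.

third inversion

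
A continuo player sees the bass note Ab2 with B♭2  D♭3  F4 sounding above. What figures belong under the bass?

4/2

The notes Ab, Bb, Db, F stack in thirds as Bb–Db–F–Ab — a Bb minor seventh chord. The bass Ab is the seventh, so this is third inversion: figured 4/2.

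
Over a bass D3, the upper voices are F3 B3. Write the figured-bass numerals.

The notes D, F, B stack in thirds as B–D–F — a B diminished triad. The bass D is the third, so this is first inversion: figured 6.

6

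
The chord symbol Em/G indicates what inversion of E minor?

Em/G means E minor with G in the bass. G is the third of E minor (E–G–B), so this is first inversion.

first inversion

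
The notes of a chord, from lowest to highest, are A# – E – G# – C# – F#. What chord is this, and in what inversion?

The distinct note names are A#, E, G#, C#, F#. Stacked in thirds they read F#–A#–C#–E–G#, which is a dominant ninth chord on F#.
The lowest note is A#, the third of the chord, so this is first inversion.

F# dominant ninth, first inversion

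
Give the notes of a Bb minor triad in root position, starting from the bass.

Bb, Db, F

Spelling Bb minor: Bb–Db–F. In root position the root is bass, giving Bb, Db, F from the bottom.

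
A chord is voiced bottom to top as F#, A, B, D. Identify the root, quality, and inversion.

B minor seventh, second inversion

Reducing to letter names: F#, A, B, D. These stack in thirds as B–D–F#–A — a B minor seventh chord.
F# is the fifth of B minor seventh; fifth in the bass means second inversion (figured bass 4/3).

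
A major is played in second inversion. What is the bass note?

The fifth of A major (A–C#–E) is E; that is the bass in second inversion.

E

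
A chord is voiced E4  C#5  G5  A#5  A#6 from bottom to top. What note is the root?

A#

The distinct letter names are E, C#, G, A#. Arranged as a stack of thirds they read A#–C#–E–G, so A# is the root (an A# diminished seventh chord).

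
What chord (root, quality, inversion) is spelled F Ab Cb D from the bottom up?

Reducing to letter names: F, Ab, Cb, D. These stack in thirds as D–F–Ab–Cb — a D diminished seventh chord.
With the third (F) in the bass, the chord is in first inversion (figured bass 6/5).

D diminished seventh, first inversion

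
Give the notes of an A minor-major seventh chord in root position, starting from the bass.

A, C, E, G#

A minor-major seventh is A–C–E–G#. Root position puts the root (A) in the bass, with the remaining tones above: A, C, E, G#.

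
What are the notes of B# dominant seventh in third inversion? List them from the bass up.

The chord tones are B#–D##–F##–A#. With the seventh (A#) lowest for third inversion: A#, B#, D##, F##.

A#, B#, D##, F##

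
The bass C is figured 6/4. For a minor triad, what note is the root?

F

The figures 6/4 mean the fifth of the chord is in the bass. If C is the fifth of a minor triad, the root is F (chord tones F–Ab–C).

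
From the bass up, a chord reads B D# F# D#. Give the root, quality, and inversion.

The distinct note names are B, D#, F#. Stacked in thirds they read B–D#–F#, which is a major triad on B.
B is the root of B major; root in the bass means root position (figured bass 5/3).

B major, root position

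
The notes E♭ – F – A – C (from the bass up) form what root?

The distinct letter names are Eb, F, A, C. Arranged as a stack of thirds they read F–A–C–Eb, so F is the root (an F dominant seventh chord).

F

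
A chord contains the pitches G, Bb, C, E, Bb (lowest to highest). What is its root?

C

The distinct letter names are G, Bb, C, E. Arranged as a stack of thirds they read C–E–G–Bb, so C is the root (a C dominant seventh chord).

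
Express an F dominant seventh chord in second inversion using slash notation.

Second inversion of F dominant seventh has the fifth (C) in the bass. As a slash chord: F7/C.

F7/C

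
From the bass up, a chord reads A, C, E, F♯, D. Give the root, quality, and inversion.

D dominant ninth, second inversion

The pitch classes A, C, E, F#, D arrange in thirds as D–F#–A–C–E: a D dominant ninth chord.
With the fifth (A) in the bass, the chord is in second inversion.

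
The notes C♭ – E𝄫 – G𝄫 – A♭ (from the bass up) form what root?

Ab

The distinct letter names are Cb, Ebb, Gbb, Ab. Arranged as a stack of thirds they read Ab–Cb–Ebb–Gbb, so Ab is the root (an Ab diminished seventh chord).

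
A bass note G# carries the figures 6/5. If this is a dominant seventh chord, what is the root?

E

The figures 6/5 mean the third of the chord is in the bass. If G# is the third of a dominant seventh chord, the root is E (chord tones E–G#–B–D).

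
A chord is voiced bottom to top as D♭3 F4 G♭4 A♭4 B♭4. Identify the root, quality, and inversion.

The distinct note names are Db, F, Gb, Ab, Bb. Stacked in thirds they read Gb–Bb–Db–F–Ab, which is a major ninth chord on Gb.
Db is the fifth of Gb major ninth; fifth in the bass means second inversion.

Gb major ninth, second inversion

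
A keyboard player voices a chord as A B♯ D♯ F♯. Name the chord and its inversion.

B# diminished seventh, third inversion

The distinct note names are A, B#, D#, F#. Stacked in thirds they read B#–D#–F#–A, which is a diminished seventh chord on B#.
The lowest note is A, the seventh of the chord, so this is third inversion (figured bass 4/2).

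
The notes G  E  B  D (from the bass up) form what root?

Reordering G, E, B, D into stacked thirds gives E–G–B–D; the bottom of that stack, E, is the root.

E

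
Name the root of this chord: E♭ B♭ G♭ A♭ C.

Eb, Bb, Gb, Ab, C are the tones of an Ab dominant ninth chord (Ab–C–Eb–Gb–Bb), making Ab the root.

Ab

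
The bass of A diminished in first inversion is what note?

A diminished is A–C–Eb. First inversion places the third in the bass: C.

C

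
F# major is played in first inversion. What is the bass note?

A#

In first inversion the third is lowest. For F# major (F#–A#–C#) that is A#.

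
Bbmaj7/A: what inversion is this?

third inversion

Bbmaj7/A means Bb major seventh with A in the bass. A is the seventh of Bb major seventh (Bb–D–F–A), so this is third inversion.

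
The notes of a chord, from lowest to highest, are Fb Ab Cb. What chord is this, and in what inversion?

Fb major, root position

Reducing to letter names: Fb, Ab, Cb. These stack in thirds as Fb–Ab–Cb — an Fb major triad.
Fb is the root of Fb major; root in the bass means root position (figured bass 5/3).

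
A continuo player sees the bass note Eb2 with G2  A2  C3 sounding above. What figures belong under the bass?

4/3

The notes Eb, G, A, C stack in thirds as A–C–Eb–G — an A half-diminished seventh chord. The bass Eb is the fifth, so this is second inversion: figured 4/3.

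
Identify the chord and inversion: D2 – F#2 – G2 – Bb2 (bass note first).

Reducing to letter names: D, F#, G, Bb. These stack in thirds as G–Bb–D–F# — a G minor-major seventh chord.
D is the fifth of G minor-major seventh; fifth in the bass means second inversion (figured bass 4/3).

G minor-major seventh, second inversion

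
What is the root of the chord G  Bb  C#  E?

C#

Reordering G, Bb, C#, E into stacked thirds gives C#–E–G–Bb; the bottom of that stack, C#, is the root.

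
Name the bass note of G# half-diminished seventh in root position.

G#

The root of G# half-diminished seventh (G#–B–D–F#) is G#; that is the bass in root position.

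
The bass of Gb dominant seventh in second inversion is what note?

Db

The fifth of Gb dominant seventh (Gb–Bb–Db–Fb) is Db; that is the bass in second inversion.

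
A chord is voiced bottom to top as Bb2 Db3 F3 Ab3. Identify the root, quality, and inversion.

Bb minor seventh, root position

Reducing to letter names: Bb, Db, F, Ab. These stack in thirds as Bb–Db–F–Ab — a Bb minor seventh chord.
The lowest note is Bb, the root of the chord, so this is root position (figured bass 7).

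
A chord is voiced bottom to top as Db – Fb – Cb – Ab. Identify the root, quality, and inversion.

Db minor seventh, root position

The distinct note names are Db, Fb, Cb, Ab. Stacked in thirds they read Db–Fb–Ab–Cb, which is a minor seventh chord on Db.
With the root (Db) in the bass, the chord is in root position (figured bass 7).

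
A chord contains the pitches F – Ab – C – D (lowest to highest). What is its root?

D

The distinct letter names are F, Ab, C, D. Arranged as a stack of thirds they read D–F–Ab–C, so D is the root (a D half-diminished seventh chord).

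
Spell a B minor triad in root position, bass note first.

Spelling B minor: B–D–F#. In root position the root is bass, giving B, D, F# from the bottom.

B, D, F#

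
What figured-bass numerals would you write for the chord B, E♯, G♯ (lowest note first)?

6/4

The notes B, E#, G# stack in thirds as E#–G#–B — an E# diminished triad. The bass B is the fifth, so this is second inversion: figured 6/4.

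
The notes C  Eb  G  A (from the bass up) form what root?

The distinct letter names are C, Eb, G, A. Arranged as a stack of thirds they read A–C–Eb–G, so A is the root (an A half-diminished seventh chord).

A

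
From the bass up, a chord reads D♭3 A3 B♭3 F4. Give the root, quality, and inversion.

Bb minor-major seventh, first inversion

Reducing to letter names: Db, A, Bb, F. These stack in thirds as Bb–Db–F–A — a Bb minor-major seventh chord.
Db is the third of Bb minor-major seventh; third in the bass means first inversion (figured bass 6/5).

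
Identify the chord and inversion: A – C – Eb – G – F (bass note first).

The pitch classes A, C, Eb, G, F arrange in thirds as F–A–C–Eb–G: an F dominant ninth chord.
A is the third of F dominant ninth; third in the bass means first inversion.

F dominant ninth, first inversion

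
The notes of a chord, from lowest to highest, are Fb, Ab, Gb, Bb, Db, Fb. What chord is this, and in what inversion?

The distinct note names are Fb, Ab, Gb, Bb, Db. Stacked in thirds they read Gb–Bb–Db–Fb–Ab, which is a dominant ninth chord on Gb.
The lowest note is Fb, the seventh of the chord, so this is third inversion.

Gb dominant ninth, third inversion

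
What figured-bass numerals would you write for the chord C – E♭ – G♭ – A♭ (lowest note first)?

6/5

The notes C, Eb, Gb, Ab stack in thirds as Ab–C–Eb–Gb — an Ab dominant seventh chord. The bass C is the third, so this is first inversion: figured 6/5.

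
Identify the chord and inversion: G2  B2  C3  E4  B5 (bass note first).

C major seventh, second inversion

Reducing to letter names: G, B, C, E. These stack in thirds as C–E–G–B — a C major seventh chord.
The lowest note is G, the fifth of the chord, so this is second inversion (figured bass 4/3).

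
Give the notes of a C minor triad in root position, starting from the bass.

The chord tones are C–Eb–G. With the root (C) lowest for root position: C, Eb, G.

C, Eb, G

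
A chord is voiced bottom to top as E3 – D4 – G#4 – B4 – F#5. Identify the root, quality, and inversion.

The pitch classes E, D, G#, B, F# arrange in thirds as E–G#–B–D–F#: an E dominant ninth chord.
With the root (E) in the bass, the chord is in root position.

E dominant ninth, root position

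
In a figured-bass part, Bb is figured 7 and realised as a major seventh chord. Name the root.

The figures 7 mean the root of the chord is in the bass. If Bb is the root of a major seventh chord, the root is Bb (chord tones Bb–D–F–A).

Bb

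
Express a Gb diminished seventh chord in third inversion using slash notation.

Third inversion of Gb diminished seventh has the seventh (Fbb) in the bass. As a slash chord: Gbdim7/Fbb.

Gbdim7/Fbb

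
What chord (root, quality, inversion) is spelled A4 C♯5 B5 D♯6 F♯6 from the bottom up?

B dominant ninth, third inversion

Reducing to letter names: A, C#, B, D#, F#. These stack in thirds as B–D#–F#–A–C# — a B dominant ninth chord.
With the seventh (A) in the bass, the chord is in third inversion.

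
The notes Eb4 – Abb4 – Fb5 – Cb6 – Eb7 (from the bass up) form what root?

Fb

Reordering Eb, Abb, Fb, Cb into stacked thirds gives Fb–Abb–Cb–Eb; the bottom of that stack, Fb, is the root.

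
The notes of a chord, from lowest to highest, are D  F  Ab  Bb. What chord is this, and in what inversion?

Bb dominant seventh, first inversion

The pitch classes D, F, Ab, Bb arrange in thirds as Bb–D–F–Ab: a Bb dominant seventh chord.
The lowest note is D, the third of the chord, so this is first inversion (figured bass 6/5).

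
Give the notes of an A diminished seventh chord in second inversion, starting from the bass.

The chord tones are A–C–Eb–Gb. With the fifth (Eb) lowest for second inversion: Eb, Gb, A, C.

Eb, Gb, A, C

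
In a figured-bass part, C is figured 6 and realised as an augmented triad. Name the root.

Ab

The figures 6 mean the third of the chord is in the bass. If C is the third of an augmented triad, the root is Ab (chord tones Ab–C–E).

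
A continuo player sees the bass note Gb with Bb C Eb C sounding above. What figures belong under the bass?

4/3

The notes Gb, Bb, C, Eb stack in thirds as C–Eb–Gb–Bb — a C half-diminished seventh chord. The bass Gb is the fifth, so this is second inversion: figured 4/3.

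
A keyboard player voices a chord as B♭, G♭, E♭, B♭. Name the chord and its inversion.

Eb minor, second inversion

Reducing to letter names: Bb, Gb, Eb. These stack in thirds as Eb–Gb–Bb — an Eb minor triad.
Bb is the fifth of Eb minor; fifth in the bass means second inversion (figured bass 6/4).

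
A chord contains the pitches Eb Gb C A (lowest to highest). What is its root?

A

The distinct letter names are Eb, Gb, C, A. Arranged as a stack of thirds they read A–C–Eb–Gb, so A is the root (an A diminished seventh chord).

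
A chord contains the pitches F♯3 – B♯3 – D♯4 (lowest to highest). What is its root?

F#, B#, D# are the tones of a B# diminished triad (B#–D#–F#), making B# the root.

B#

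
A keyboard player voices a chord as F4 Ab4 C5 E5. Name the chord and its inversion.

The distinct note names are F, Ab, C, E. Stacked in thirds they read F–Ab–C–E, which is a minor-major seventh chord on F.
F is the root of F minor-major seventh; root in the bass means root position (figured bass 7).

F minor-major seventh, root position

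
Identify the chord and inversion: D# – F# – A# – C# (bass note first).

D# minor seventh, root position

The pitch classes D#, F#, A#, C# arrange in thirds as D#–F#–A#–C#: a D# minor seventh chord.
The lowest note is D#, the root of the chord, so this is root position (figured bass 7).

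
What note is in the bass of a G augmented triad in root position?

In root position the root is lowest. For G augmented (G–B–D#) that is G.

G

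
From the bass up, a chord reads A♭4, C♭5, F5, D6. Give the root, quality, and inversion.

D diminished seventh, second inversion

The pitch classes Ab, Cb, F, D arrange in thirds as D–F–Ab–Cb: a D diminished seventh chord.
The lowest note is Ab, the fifth of the chord, so this is second inversion (figured bass 4/3).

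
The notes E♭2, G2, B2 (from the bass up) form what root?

Eb, G, B are the tones of an Eb augmented triad (Eb–G–B), making Eb the root.

Eb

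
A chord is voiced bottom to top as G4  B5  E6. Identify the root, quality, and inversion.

The pitch classes G, B, E arrange in thirds as E–G–B: an E minor triad.
G is the third of E minor; third in the bass means first inversion (figured bass 6).

E minor, first inversion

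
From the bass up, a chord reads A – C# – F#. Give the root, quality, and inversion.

F# minor, first inversion

Reducing to letter names: A, C#, F#. These stack in thirds as F#–A–C# — an F# minor triad.
The lowest note is A, the third of the chord, so this is first inversion (figured bass 6).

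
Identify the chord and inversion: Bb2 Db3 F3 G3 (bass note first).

The distinct note names are Bb, Db, F, G. Stacked in thirds they read G–Bb–Db–F, which is a half-diminished seventh chord on G.
Bb is the third of G half-diminished seventh; third in the bass means first inversion (figured bass 6/5).

G half-diminished seventh, first inversion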